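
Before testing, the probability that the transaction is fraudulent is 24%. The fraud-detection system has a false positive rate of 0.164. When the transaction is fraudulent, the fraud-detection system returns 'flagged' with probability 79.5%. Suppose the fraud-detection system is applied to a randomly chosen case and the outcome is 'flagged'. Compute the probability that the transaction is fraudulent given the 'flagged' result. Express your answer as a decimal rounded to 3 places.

P(H | E) ≈ 0.605

Let H be the event that the transaction is fraudulent. P(H) = 0.24, so P(¬H) = 0.76. With E the 'flagged' result, P(E|H) = 0.795 and P(E|¬H) = 0.164.
P(E) = 0.795·0.24 + 0.164·0.76 = 0.19080 + 0.12464 = 0.31544.
By Bayes' theorem, P(H|E) = 0.19080 / 0.31544 = 0.605.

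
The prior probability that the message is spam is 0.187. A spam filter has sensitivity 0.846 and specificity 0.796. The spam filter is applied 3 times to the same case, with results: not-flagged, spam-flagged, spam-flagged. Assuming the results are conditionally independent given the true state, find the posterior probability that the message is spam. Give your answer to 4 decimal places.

Posterior P(H) ≈ 0.4335

With H the event that the message is spam, the joint likelihood of the observed sequence is P(data|H) = 0.154·0.846·0.846 = 0.11022 and P(data|¬H) = 0.796·0.204·0.204 = 0.033126.
Bayes: P(H|data) = 0.187·0.11022 / (0.187·0.11022 + 0.813·0.033126) = 0.020611/0.047543 = 0.4335.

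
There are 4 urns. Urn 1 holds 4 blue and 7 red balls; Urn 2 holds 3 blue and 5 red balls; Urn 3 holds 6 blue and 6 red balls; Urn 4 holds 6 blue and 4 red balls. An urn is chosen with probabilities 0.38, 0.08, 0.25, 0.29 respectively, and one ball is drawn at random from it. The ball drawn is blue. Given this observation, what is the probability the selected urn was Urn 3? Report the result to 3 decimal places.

Tabulate prior·likelihood by source: [1] prior 0.38, lik 0.3636, product 0.1382; [2] prior 0.08, lik 0.375, product 0.03000; [3] prior 0.25, lik 0.5, product 0.1250; [4] prior 0.29, lik 0.6, product 0.1740.
Normalizing constant = 0.46718; the posterior for Urn 3 is its product over the sum, 0.1250/0.46718 = 0.268.

Posterior probability ≈ 0.268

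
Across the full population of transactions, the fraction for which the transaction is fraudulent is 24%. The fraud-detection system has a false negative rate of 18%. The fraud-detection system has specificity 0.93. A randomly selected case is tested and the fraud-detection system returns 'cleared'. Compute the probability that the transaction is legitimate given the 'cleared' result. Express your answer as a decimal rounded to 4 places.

P(¬H | E) ≈ 0.9424

Write H for 'the transaction is fraudulent'. Prior odds H:¬H = 0.24/0.76 = 0.31579. For the 'cleared' outcome, the likelihood ratio is 0.18/0.93 = 0.19355.
Posterior odds = 0.31579 × 0.19355 = 0.061121, so P(H|E) = 0.061121/(1+0.061121) = 0.0576. Then P(¬H|E) = 1 − 0.0576 = 0.9424.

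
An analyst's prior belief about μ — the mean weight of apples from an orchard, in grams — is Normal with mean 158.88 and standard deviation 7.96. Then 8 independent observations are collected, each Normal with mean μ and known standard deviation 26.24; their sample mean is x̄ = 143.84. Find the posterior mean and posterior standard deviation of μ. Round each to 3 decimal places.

Prior precision 1/τ₀² = 1/7.96² = 0.0157824; data precision n/σ² = 8/26.24² = 0.0116188.
Posterior precision = 0.0157824 + 0.0116188 = 0.0274013, giving posterior SD = 1/√0.0274013 = 6.041.
Posterior mean = (0.0157824·158.88 + 0.0116188·143.84) / 0.0274013 = 152.503.

Posterior mean ≈ 152.503; posterior SD ≈ 6.041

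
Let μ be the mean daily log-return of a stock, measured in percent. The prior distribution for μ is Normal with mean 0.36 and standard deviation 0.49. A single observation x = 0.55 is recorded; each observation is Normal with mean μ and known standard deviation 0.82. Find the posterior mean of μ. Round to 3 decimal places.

Posterior mean ≈ 0.410

Prior precision 1/τ₀² = 1/0.49² = 4.16493; data precision n/σ² = 1/0.82² = 1.48721.
Posterior precision = 4.16493 + 1.48721 = 5.65214.
Posterior mean = (4.16493·0.36 + 1.48721·0.55) / 5.65214 = 0.410.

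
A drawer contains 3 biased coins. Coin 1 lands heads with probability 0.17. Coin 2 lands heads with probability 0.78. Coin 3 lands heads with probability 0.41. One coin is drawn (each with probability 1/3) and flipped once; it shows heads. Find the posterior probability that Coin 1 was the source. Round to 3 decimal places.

Tabulate prior·likelihood by source: [1] prior 0.333333, lik 0.17, product 0.05667; [2] prior 0.333333, lik 0.78, product 0.2600; [3] prior 0.333333, lik 0.41, product 0.1367.
Normalizing constant = 0.45333; the posterior for Coin 1 is its product over the sum, 0.05667/0.45333 = 0.125.

Posterior probability ≈ 0.125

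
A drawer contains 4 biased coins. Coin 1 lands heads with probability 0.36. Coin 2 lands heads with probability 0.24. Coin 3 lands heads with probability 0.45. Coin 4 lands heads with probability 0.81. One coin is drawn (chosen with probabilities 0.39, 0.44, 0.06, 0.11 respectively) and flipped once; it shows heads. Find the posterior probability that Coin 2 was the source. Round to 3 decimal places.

Posterior probability ≈ 0.292

Tabulate prior·likelihood by source: [1] prior 0.39, lik 0.36, product 0.1404; [2] prior 0.44, lik 0.24, product 0.1056; [3] prior 0.06, lik 0.45, product 0.02700; [4] prior 0.11, lik 0.81, product 0.08910.
Normalizing constant = 0.36210; the posterior for Coin 2 is its product over the sum, 0.1056/0.36210 = 0.292.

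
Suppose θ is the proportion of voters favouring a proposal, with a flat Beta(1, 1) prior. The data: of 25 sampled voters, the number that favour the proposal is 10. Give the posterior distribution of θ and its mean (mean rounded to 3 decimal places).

Observing 10 successes and 15 failures updates Beta(1, 1) by adding the success and failure counts to the two shape parameters: α = 1+10 = 11, β = 1+15 = 16.
E[θ | data] = 11/(11+16) = 0.407.

Posterior: Beta(11, 16); mean ≈ 0.407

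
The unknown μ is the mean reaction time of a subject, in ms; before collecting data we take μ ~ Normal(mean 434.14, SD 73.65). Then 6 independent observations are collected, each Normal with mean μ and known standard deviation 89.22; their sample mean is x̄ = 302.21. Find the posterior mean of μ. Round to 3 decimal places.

Posterior mean ≈ 328.137

Prior precision 1/τ₀² = 1/73.65² = 0.00018435; data precision n/σ² = 6/89.22² = 0.00075375.
Posterior precision = 0.00018435 + 0.00075375 = 0.00093810.
Posterior mean = (0.00018435·434.14 + 0.00075375·302.21) / 0.00093810 = 328.137.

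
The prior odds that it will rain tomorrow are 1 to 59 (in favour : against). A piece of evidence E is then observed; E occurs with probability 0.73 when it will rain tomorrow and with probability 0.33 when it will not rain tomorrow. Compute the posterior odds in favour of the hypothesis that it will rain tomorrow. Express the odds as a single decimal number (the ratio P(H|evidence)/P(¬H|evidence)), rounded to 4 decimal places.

Posterior odds ≈ 0.0375

Prior odds = 1/59 = 0.016949.
Likelihood ratio for E = 0.73/0.33 = 2.2121.
Posterior odds = prior odds × LR = 0.037494.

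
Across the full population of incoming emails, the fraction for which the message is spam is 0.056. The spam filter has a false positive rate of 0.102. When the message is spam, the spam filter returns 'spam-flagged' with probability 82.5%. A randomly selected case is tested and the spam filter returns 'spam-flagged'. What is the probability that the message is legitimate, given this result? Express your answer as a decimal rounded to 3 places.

P(¬H | E) ≈ 0.676

Write H for 'the message is spam'. Prior odds H:¬H = 0.056/0.944 = 0.059322. For the 'spam-flagged' outcome, the likelihood ratio is 0.825/0.102 = 8.0882.
Posterior odds = 0.059322 × 8.0882 = 0.47981, so P(H|E) = 0.47981/(1+0.47981) = 0.324. Then P(¬H|E) = 1 − 0.324 = 0.676.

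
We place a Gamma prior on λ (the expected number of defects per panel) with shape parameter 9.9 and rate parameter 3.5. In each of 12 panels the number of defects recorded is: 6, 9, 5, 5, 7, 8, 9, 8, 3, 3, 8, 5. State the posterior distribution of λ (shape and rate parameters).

Posterior: Gamma(shape=85.9, rate=15.5)

Total count ∑xᵢ = 76 over n = 12 panels.
Gamma is conjugate to the Poisson likelihood: posterior is Gamma(shape = 9.9+76 = 85.9, rate = 3.5+12 = 15.5).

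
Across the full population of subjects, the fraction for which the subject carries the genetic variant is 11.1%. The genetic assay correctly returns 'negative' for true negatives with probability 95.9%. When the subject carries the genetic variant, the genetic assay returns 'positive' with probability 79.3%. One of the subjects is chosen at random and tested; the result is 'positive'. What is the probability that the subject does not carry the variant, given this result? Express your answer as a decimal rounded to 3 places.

Write H for 'the subject carries the genetic variant'. Prior odds H:¬H = 0.111/0.889 = 0.12486. For the 'positive' outcome, the likelihood ratio is 0.793/0.041 = 19.341.
Posterior odds = 0.12486 × 19.341 = 2.4150, so P(H|E) = 2.4150/(1+2.4150) = 0.707. Then P(¬H|E) = 1 − 0.707 = 0.293.

P(¬H | E) ≈ 0.293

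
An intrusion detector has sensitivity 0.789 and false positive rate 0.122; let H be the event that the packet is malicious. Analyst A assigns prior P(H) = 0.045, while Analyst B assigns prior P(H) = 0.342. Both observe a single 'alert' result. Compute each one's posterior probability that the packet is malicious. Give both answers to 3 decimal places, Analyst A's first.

Analyst A: 0.234; Analyst B: 0.771

P('+'|H) = 0.789, P('+'|¬H) = 0.122.
Analyst A: numerator 0.789·0.045 = 0.035505; evidence = 0.035505+0.122·0.955 = 0.15201; posterior = 0.234.
Analyst B: numerator 0.789·0.342 = 0.26984; evidence = 0.26984+0.122·0.658 = 0.35011; posterior = 0.771.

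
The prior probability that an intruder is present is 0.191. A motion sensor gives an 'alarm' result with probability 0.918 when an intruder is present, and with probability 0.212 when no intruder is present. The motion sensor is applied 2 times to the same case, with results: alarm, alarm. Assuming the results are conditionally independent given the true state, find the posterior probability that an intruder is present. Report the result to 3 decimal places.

Posterior P(H) ≈ 0.816

Let H be the event that an intruder is present; start with P(H) = 0.191. P('alarm'|H) = 0.918, P('alarm'|¬H) = 0.212.
Update on result 1 ('alarm'): P(H) ← 0.918·0.1910 / (0.918·0.1910 + 0.212·0.8090) = 0.17534/0.34685 = 0.5055.
Update on result 2 ('alarm'): P(H) ← 0.918·0.5055 / (0.918·0.5055 + 0.212·0.4945) = 0.46407/0.56890 = 0.8157.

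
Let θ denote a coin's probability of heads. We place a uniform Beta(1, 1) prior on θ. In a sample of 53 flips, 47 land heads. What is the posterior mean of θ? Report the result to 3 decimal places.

The binomial likelihood is conjugate to the Beta prior: with 47 successes and 6 failures, the posterior is Beta(1+47, 1+6) = Beta(48, 7).
E[θ | data] = 48/(48+7) = 0.873.

Posterior mean ≈ 0.873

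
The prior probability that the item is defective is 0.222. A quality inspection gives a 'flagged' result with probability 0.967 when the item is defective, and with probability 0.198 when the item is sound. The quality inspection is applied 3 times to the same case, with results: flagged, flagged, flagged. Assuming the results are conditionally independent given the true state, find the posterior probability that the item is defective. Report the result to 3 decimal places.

With H the event that the item is defective, the joint likelihood of the observed sequence is P(data|H) = 0.967·0.967·0.967 = 0.90423 and P(data|¬H) = 0.198·0.198·0.198 = 0.0077624.
Bayes: P(H|data) = 0.222·0.90423 / (0.222·0.90423 + 0.778·0.0077624) = 0.20074/0.20678 = 0.9708.

Posterior P(H) ≈ 0.971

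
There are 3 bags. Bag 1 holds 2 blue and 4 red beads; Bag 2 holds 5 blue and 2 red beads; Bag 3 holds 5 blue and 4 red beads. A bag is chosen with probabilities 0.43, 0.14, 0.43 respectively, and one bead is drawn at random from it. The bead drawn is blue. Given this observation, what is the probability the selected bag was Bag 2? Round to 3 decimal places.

Posterior probability ≈ 0.207

Tabulate prior·likelihood by source: [1] prior 0.43, lik 0.3333, product 0.1433; [2] prior 0.14, lik 0.7143, product 0.1000; [3] prior 0.43, lik 0.5556, product 0.2389.
Normalizing constant = 0.48222; the posterior for Bag 2 is its product over the sum, 0.1000/0.48222 = 0.207.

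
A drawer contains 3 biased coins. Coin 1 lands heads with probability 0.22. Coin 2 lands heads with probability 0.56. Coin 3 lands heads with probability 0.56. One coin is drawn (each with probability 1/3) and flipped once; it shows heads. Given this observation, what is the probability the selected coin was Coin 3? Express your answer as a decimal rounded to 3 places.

Posterior probability ≈ 0.418

P(heads|C1) = 0.22; P(heads|C2) = 0.56; P(heads|C3) = 0.56.
Prior × likelihood for each source: 0.333333·0.22=0.07333, 0.333333·0.56=0.1867, 0.333333·0.56=0.1867. Summing gives P(heads) = 0.44667.
P(Coin 3 | heads) = 0.1867 / 0.44667 = 0.418.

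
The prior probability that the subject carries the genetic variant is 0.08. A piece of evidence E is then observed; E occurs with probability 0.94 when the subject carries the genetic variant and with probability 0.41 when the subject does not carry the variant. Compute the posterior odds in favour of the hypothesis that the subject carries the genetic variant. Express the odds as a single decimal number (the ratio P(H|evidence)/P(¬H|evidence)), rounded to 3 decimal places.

Prior odds = 0.08/(1−0.08) = 0.086957.
Likelihood ratio for E = 0.94/0.41 = 2.2927.
Posterior odds = prior odds × LR = 0.19936.

Posterior odds ≈ 0.199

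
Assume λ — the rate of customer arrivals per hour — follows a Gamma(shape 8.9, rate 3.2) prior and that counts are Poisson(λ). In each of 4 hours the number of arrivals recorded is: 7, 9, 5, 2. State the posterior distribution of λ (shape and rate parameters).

Total count ∑xᵢ = 23 over n = 4 hours.
Gamma is conjugate to the Poisson likelihood: posterior is Gamma(shape = 8.9+23 = 31.9, rate = 3.2+4 = 7.2).

Posterior: Gamma(shape=31.9, rate=7.2)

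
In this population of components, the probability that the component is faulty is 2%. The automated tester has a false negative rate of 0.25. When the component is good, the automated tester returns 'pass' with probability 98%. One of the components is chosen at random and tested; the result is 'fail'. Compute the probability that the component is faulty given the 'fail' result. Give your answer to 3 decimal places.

Let H be the event that the component is faulty. P(H) = 0.02, so P(¬H) = 0.98. With E the 'fail' result, P(E|H) = 0.75 and P(E|¬H) = 0.02.
P(E) = 0.75·0.02 + 0.02·0.98 = 0.015000 + 0.019600 = 0.034600.
By Bayes' theorem, P(H|E) = 0.015000 / 0.034600 = 0.434.

P(H | E) ≈ 0.434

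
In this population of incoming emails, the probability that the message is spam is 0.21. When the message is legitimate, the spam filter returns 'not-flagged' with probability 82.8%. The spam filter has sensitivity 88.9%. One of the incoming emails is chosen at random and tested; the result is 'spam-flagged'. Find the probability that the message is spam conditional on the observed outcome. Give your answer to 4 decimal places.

Let H be the event that the message is spam. P(H) = 0.21, so P(¬H) = 0.79. With E the 'spam-flagged' result, P(E|H) = 0.889 and P(E|¬H) = 0.172.
P(E) = 0.889·0.21 + 0.172·0.79 = 0.18669 + 0.13588 = 0.32257.
By Bayes' theorem, P(H|E) = 0.18669 / 0.32257 = 0.5788.

P(H | E) ≈ 0.5788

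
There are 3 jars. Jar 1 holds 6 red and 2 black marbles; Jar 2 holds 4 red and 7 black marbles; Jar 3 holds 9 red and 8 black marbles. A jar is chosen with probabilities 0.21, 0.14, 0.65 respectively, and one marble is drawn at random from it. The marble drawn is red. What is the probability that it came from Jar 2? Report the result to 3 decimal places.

Posterior probability ≈ 0.092

P(red|Jar 1) = 0.75; P(red|Jar 2) = 0.3636; P(red|Jar 3) = 0.5294.
Prior × likelihood for each source: 0.21·0.75=0.1575, 0.14·0.3636=0.05091, 0.65·0.5294=0.3441. Summing gives P(red) = 0.55253.
P(Jar 2 | red) = 0.05091 / 0.55253 = 0.092.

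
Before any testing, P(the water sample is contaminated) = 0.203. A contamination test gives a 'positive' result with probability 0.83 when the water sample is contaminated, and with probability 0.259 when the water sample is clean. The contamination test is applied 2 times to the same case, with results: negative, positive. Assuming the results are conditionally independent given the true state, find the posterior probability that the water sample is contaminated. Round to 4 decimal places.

Let H be the event that the water sample is contaminated; start with P(H) = 0.203. P('positive'|H) = 0.83, P('positive'|¬H) = 0.259.
Update on result 1 ('negative'): P(H) ← 0.17·0.2030 / (0.17·0.2030 + 0.741·0.7970) = 0.034510/0.62509 = 0.0552.
Update on result 2 ('positive'): P(H) ← 0.83·0.0552 / (0.83·0.0552 + 0.259·0.9448) = 0.045823/0.29052 = 0.1577.

Posterior P(H) ≈ 0.1577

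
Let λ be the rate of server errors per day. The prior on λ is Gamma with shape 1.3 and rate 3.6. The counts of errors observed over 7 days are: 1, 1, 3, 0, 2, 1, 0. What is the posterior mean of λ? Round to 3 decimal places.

Total count ∑xᵢ = 8 over n = 7 days.
Gamma is conjugate to the Poisson likelihood: posterior is Gamma(shape = 1.3+8 = 9.3, rate = 3.6+7 = 10.6).
Posterior mean = shape/rate = 9.3/10.6 = 0.877.

Posterior mean ≈ 0.877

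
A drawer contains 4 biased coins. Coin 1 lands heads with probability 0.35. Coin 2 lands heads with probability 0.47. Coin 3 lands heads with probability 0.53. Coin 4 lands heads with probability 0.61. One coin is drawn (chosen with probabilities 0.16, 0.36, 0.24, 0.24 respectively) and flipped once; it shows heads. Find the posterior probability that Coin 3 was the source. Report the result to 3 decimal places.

P(heads|C1) = 0.35; P(heads|C2) = 0.47; P(heads|C3) = 0.53; P(heads|C4) = 0.61.
Prior × likelihood for each source: 0.16·0.35=0.05600, 0.36·0.47=0.1692, 0.24·0.53=0.1272, 0.24·0.61=0.1464. Summing gives P(heads) = 0.49880.
P(Coin 3 | heads) = 0.1272 / 0.49880 = 0.255.

Posterior probability ≈ 0.255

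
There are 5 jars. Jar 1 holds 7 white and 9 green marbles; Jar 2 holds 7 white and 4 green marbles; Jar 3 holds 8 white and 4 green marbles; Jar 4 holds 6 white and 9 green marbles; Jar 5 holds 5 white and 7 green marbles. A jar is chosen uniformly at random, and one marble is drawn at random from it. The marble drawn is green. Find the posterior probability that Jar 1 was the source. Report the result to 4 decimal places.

Posterior probability ≈ 0.2303

P(green|Jar 1) = 0.5625; P(green|Jar 2) = 0.3636; P(green|Jar 3) = 0.3333; P(green|Jar 4) = 0.6; P(green|Jar 5) = 0.5833.
Prior × likelihood for each source: 0.2·0.5625=0.1125, 0.2·0.3636=0.07273, 0.2·0.3333=0.06667, 0.2·0.6=0.1200, 0.2·0.5833=0.1167. Summing gives P(green) = 0.48856.
P(Jar 1 | green) = 0.1125 / 0.48856 = 0.2303.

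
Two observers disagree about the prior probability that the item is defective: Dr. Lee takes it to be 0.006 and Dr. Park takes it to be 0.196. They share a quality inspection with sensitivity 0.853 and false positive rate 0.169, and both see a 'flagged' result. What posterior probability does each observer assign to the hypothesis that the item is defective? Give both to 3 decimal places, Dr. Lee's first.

The likelihood ratio for a 'flagged' result is 0.853/0.169 = 5.0473.
Dr. Lee: prior odds 0.006/0.994 = 0.0060362; posterior odds 0.030467; posterior probability 0.030.
Dr. Park: prior odds 0.196/0.804 = 0.24378; posterior odds 1.2304; posterior probability 0.552.

Dr. Lee: 0.030; Dr. Park: 0.552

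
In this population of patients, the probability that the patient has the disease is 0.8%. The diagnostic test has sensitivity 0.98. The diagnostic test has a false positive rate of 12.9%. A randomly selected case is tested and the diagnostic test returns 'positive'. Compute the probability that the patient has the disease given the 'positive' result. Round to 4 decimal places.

P(H | E) ≈ 0.0577

Let H be the event that the patient has the disease. P(H) = 0.008, so P(¬H) = 0.992. With E the 'positive' result, P(E|H) = 0.98 and P(E|¬H) = 0.129.
P(E) = 0.98·0.008 + 0.129·0.992 = 0.0078400 + 0.12797 = 0.13581.
By Bayes' theorem, P(H|E) = 0.0078400 / 0.13581 = 0.0577.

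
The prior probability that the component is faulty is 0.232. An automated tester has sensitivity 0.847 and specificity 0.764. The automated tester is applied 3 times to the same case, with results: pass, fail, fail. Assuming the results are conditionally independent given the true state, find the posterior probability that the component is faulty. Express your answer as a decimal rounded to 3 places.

Posterior P(H) ≈ 0.438

With H the event that the component is faulty, the joint likelihood of the observed sequence is P(data|H) = 0.153·0.847·0.847 = 0.10976 and P(data|¬H) = 0.764·0.236·0.236 = 0.042552.
Bayes: P(H|data) = 0.232·0.10976 / (0.232·0.10976 + 0.768·0.042552) = 0.025465/0.058145 = 0.4380.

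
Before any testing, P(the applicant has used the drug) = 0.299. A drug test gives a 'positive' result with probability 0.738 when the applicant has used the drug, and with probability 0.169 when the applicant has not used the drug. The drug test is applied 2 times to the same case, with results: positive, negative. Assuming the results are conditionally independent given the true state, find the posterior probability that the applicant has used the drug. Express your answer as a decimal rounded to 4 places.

Posterior P(H) ≈ 0.3700

With H the event that the applicant has used the drug, the joint likelihood of the observed sequence is P(data|H) = 0.738·0.262 = 0.19336 and P(data|¬H) = 0.169·0.831 = 0.14044.
Bayes: P(H|data) = 0.299·0.19336 / (0.299·0.19336 + 0.701·0.14044) = 0.057813/0.15626 = 0.3700.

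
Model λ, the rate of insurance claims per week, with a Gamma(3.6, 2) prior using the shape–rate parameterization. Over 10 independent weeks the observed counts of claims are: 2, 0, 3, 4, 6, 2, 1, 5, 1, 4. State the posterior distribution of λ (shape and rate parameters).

Posterior: Gamma(shape=31.6, rate=12)

The Poisson likelihood adds the total count to the shape and the number of exposure periods to the rate. Here ∑xᵢ = 28 and n = 10, so shape 3.6→31.6 and rate 2→12.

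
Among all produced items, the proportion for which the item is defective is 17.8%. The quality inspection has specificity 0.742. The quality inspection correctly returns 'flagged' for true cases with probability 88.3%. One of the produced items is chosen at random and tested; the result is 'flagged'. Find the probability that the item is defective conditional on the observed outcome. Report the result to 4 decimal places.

Write H for 'the item is defective'. Prior odds H:¬H = 0.178/0.822 = 0.21655. For the 'flagged' outcome, the likelihood ratio is 0.883/0.258 = 3.4225.
Posterior odds = 0.21655 × 3.4225 = 0.74112, so P(H|E) = 0.74112/(1+0.74112) = 0.4257.

P(H | E) ≈ 0.4257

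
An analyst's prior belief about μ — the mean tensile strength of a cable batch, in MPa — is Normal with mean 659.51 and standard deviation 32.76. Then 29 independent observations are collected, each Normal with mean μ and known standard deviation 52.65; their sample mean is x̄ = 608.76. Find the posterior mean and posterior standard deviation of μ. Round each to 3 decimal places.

With known σ, the Normal prior is conjugate. Weight on the data is w = (n/σ²)/(n/σ² + 1/τ₀²) = 0.0104617/(0.0104617+0.00093178) = 0.91822.
Posterior mean = w·x̄ + (1−w)·μ₀ = 0.91822·608.76 + 0.081782·659.51 = 612.910. Posterior variance = 1/(0.0104617+0.00093178) = 87.7697, so SD = 9.369.

Posterior mean ≈ 612.910; posterior SD ≈ 9.369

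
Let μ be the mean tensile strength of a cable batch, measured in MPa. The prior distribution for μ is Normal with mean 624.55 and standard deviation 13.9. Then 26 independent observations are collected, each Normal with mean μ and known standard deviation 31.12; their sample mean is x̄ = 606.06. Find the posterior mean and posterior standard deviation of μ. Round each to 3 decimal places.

With known σ, the Normal prior is conjugate. Weight on the data is w = (n/σ²)/(n/σ² + 1/τ₀²) = 0.0268469/(0.0268469+0.00517572) = 0.83837.
Posterior mean = w·x̄ + (1−w)·μ₀ = 0.83837·606.06 + 0.16163·624.55 = 609.048. Posterior variance = 1/(0.0268469+0.00517572) = 31.2279, so SD = 5.588.

Posterior mean ≈ 609.048; posterior SD ≈ 5.588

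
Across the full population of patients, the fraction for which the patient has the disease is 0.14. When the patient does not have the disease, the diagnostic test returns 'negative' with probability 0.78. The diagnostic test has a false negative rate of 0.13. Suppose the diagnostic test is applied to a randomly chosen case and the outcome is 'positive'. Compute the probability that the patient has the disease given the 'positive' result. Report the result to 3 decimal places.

Let H be the event that the patient has the disease. P(H) = 0.14, so P(¬H) = 0.86. With E the 'positive' result, P(E|H) = 0.87 and P(E|¬H) = 0.22.
P(E) = 0.87·0.14 + 0.22·0.86 = 0.12180 + 0.18920 = 0.31100.
By Bayes' theorem, P(H|E) = 0.12180 / 0.31100 = 0.392.

P(H | E) ≈ 0.392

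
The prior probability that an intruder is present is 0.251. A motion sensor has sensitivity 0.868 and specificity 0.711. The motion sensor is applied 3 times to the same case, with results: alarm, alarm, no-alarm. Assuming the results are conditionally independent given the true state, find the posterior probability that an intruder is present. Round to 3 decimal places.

Posterior P(H) ≈ 0.359

Let H be the event that an intruder is present; start with P(H) = 0.251. P('alarm'|H) = 0.868, P('alarm'|¬H) = 0.289.
Update on result 1 ('alarm'): P(H) ← 0.868·0.2510 / (0.868·0.2510 + 0.289·0.7490) = 0.21787/0.43433 = 0.5016.
Update on result 2 ('alarm'): P(H) ← 0.868·0.5016 / (0.868·0.5016 + 0.289·0.4984) = 0.43541/0.57944 = 0.7514.
Update on result 3 ('no-alarm'): P(H) ← 0.132·0.7514 / (0.132·0.7514 + 0.711·0.2486) = 0.099189/0.27592 = 0.3595.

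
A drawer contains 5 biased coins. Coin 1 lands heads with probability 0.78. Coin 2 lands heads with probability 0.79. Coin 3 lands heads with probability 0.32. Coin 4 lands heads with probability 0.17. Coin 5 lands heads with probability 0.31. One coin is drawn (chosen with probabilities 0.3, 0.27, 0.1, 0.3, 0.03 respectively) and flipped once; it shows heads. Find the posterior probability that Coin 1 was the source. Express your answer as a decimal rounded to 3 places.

Posterior probability ≈ 0.434

P(heads|C1) = 0.78; P(heads|C2) = 0.79; P(heads|C3) = 0.32; P(heads|C4) = 0.17; P(heads|C5) = 0.31.
Prior × likelihood for each source: 0.3·0.78=0.2340, 0.27·0.79=0.2133, 0.1·0.32=0.03200, 0.3·0.17=0.05100, 0.03·0.31=0.009300. Summing gives P(heads) = 0.53960.
P(Coin 1 | heads) = 0.2340 / 0.53960 = 0.434.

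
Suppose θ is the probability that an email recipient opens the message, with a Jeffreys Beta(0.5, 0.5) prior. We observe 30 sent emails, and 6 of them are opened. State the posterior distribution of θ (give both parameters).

The binomial likelihood is conjugate to the Beta prior: with 6 successes and 24 failures, the posterior is Beta(0.5+6, 0.5+24) = Beta(6.5, 24.5).

Posterior: Beta(6.5, 24.5)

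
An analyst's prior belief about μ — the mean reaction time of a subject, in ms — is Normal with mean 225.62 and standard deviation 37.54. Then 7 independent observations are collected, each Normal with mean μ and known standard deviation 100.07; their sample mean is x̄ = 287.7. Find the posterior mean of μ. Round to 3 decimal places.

With known σ, the Normal prior is conjugate. Weight on the data is w = (n/σ²)/(n/σ² + 1/τ₀²) = 0.00069902/(0.00069902+0.00070960) = 0.49625.
Posterior mean = w·x̄ + (1−w)·μ₀ = 0.49625·287.7 + 0.50375·225.62 = 256.427.

Posterior mean ≈ 256.427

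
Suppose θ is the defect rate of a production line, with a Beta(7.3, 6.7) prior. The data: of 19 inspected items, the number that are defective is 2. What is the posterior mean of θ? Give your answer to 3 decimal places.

The binomial likelihood is conjugate to the Beta prior: with 2 successes and 17 failures, the posterior is Beta(7.3+2, 6.7+17) = Beta(9.3, 23.7).
E[θ | data] = 9.3/(9.3+23.7) = 0.282.

Posterior mean ≈ 0.282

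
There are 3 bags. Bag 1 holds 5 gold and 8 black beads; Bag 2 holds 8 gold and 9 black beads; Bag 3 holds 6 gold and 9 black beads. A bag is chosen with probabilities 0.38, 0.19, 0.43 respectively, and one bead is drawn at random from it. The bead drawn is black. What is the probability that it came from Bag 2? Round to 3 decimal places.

Posterior probability ≈ 0.170

P(black|Bag 1) = 0.6154; P(black|Bag 2) = 0.5294; P(black|Bag 3) = 0.6.
Prior × likelihood for each source: 0.38·0.6154=0.2338, 0.19·0.5294=0.1006, 0.43·0.6=0.2580. Summing gives P(black) = 0.59243.
P(Bag 2 | black) = 0.1006 / 0.59243 = 0.170.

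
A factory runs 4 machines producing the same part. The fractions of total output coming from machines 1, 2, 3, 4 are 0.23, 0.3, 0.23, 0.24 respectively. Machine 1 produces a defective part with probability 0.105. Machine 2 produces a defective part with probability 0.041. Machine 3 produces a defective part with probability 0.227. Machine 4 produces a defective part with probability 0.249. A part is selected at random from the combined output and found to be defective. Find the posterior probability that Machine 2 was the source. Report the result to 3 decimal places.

Posterior probability ≈ 0.083

P(defective|M1) = 0.105; P(defective|M2) = 0.041; P(defective|M3) = 0.227; P(defective|M4) = 0.249.
Prior × likelihood for each source: 0.23·0.105=0.02415, 0.3·0.041=0.01230, 0.23·0.227=0.05221, 0.24·0.249=0.05976. Summing gives P(defective) = 0.14842.
P(Machine 2 | defective) = 0.01230 / 0.14842 = 0.083.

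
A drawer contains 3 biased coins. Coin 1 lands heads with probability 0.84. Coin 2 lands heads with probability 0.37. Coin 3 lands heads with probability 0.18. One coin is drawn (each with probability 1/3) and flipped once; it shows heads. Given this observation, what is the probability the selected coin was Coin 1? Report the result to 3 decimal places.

Tabulate prior·likelihood by source: [1] prior 0.333333, lik 0.84, product 0.2800; [2] prior 0.333333, lik 0.37, product 0.1233; [3] prior 0.333333, lik 0.18, product 0.06000.
Normalizing constant = 0.46333; the posterior for Coin 1 is its product over the sum, 0.2800/0.46333 = 0.604.

Posterior probability ≈ 0.604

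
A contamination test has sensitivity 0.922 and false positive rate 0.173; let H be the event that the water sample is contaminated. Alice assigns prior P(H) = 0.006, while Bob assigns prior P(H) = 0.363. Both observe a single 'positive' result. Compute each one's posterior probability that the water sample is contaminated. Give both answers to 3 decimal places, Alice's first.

The likelihood ratio for a 'positive' result is 0.922/0.173 = 5.3295.
Alice: prior odds 0.006/0.994 = 0.0060362; posterior odds 0.032170; posterior probability 0.031.
Bob: prior odds 0.363/0.637 = 0.56986; posterior odds 3.0371; posterior probability 0.752.

Alice: 0.031; Bob: 0.752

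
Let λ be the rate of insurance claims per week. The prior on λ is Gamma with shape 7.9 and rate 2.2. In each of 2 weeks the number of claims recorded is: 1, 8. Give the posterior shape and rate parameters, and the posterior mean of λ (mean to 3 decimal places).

Posterior: Gamma(shape=16.9, rate=4.2); mean ≈ 4.024

Total count ∑xᵢ = 9 over n = 2 weeks.
Gamma is conjugate to the Poisson likelihood: posterior is Gamma(shape = 7.9+9 = 16.9, rate = 2.2+2 = 4.2).
E[λ | data] = 16.9/4.2 = 4.024.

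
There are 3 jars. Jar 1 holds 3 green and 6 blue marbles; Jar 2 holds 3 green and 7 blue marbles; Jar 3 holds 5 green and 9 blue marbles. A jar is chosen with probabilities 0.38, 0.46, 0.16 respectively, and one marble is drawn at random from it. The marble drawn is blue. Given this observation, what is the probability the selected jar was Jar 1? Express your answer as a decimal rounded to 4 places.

Posterior probability ≈ 0.3735

Tabulate prior·likelihood by source: [1] prior 0.38, lik 0.6667, product 0.2533; [2] prior 0.46, lik 0.7, product 0.3220; [3] prior 0.16, lik 0.6429, product 0.1029.
Normalizing constant = 0.67819; the posterior for Jar 1 is its product over the sum, 0.2533/0.67819 = 0.3735.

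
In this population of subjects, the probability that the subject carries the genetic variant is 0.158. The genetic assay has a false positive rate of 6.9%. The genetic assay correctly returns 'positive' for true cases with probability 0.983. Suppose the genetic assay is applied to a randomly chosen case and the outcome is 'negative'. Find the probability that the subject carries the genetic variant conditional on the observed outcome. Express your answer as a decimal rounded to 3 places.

Let H be the event that the subject carries the genetic variant. P(H) = 0.158, so P(¬H) = 0.842. With E the 'negative' result, P(E|H) = 0.017 and P(E|¬H) = 0.931.
P(E) = 0.017·0.158 + 0.931·0.842 = 0.0026860 + 0.78390 = 0.78659.
By Bayes' theorem, P(H|E) = 0.0026860 / 0.78659 = 0.003.

P(H | E) ≈ 0.003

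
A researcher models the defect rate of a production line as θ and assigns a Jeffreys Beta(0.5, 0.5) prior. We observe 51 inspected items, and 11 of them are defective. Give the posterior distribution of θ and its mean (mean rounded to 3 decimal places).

Posterior: Beta(11.5, 40.5); mean ≈ 0.221

Observing 11 successes and 40 failures updates Beta(0.5, 0.5) by adding the success and failure counts to the two shape parameters: α = 0.5+11 = 11.5, β = 0.5+40 = 40.5.
Posterior mean = α/(α+β) = 11.5/52 = 0.221.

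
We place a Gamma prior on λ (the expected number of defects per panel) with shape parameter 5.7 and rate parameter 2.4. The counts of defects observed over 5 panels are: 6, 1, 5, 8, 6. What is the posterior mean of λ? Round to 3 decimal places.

The Poisson likelihood adds the total count to the shape and the number of exposure periods to the rate. Here ∑xᵢ = 26 and n = 5, so shape 5.7→31.7 and rate 2.4→7.4.
Posterior mean = shape/rate = 31.7/7.4 = 4.284.

Posterior mean ≈ 4.284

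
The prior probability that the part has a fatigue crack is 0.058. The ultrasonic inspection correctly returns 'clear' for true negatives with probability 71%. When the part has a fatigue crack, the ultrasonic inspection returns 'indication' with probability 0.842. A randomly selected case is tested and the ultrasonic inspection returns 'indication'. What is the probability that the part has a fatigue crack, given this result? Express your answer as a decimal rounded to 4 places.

P(H | E) ≈ 0.1517

Write H for 'the part has a fatigue crack'. Prior odds H:¬H = 0.058/0.942 = 0.061571. For the 'indication' outcome, the likelihood ratio is 0.842/0.29 = 2.9034.
Posterior odds = 0.061571 × 2.9034 = 0.17877, so P(H|E) = 0.17877/(1+0.17877) = 0.1517.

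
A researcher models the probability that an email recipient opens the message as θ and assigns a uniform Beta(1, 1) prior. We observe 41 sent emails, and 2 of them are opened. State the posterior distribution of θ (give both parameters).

Posterior: Beta(3, 40)

Observing 2 successes and 39 failures updates Beta(1, 1) by adding the success and failure counts to the two shape parameters: α = 1+2 = 3, β = 1+39 = 40.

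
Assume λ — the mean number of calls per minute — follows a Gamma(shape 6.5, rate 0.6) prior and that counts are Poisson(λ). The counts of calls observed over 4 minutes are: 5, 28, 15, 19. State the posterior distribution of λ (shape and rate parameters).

Posterior: Gamma(shape=73.5, rate=4.6)

The Poisson likelihood adds the total count to the shape and the number of exposure periods to the rate. Here ∑xᵢ = 67 and n = 4, so shape 6.5→73.5 and rate 0.6→4.6.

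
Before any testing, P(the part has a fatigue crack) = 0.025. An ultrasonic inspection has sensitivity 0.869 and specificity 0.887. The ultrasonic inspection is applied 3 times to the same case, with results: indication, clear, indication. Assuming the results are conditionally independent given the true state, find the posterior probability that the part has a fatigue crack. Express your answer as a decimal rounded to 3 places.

Posterior P(H) ≈ 0.183

Let H be the event that the part has a fatigue crack; start with P(H) = 0.025. P('indication'|H) = 0.869, P('indication'|¬H) = 0.113.
Update on result 1 ('indication'): P(H) ← 0.869·0.0250 / (0.869·0.0250 + 0.113·0.9750) = 0.021725/0.13190 = 0.1647.
Update on result 2 ('clear'): P(H) ← 0.131·0.1647 / (0.131·0.1647 + 0.887·0.8353) = 0.021577/0.76248 = 0.0283.
Update on result 3 ('indication'): P(H) ← 0.869·0.0283 / (0.869·0.0283 + 0.113·0.9717) = 0.024591/0.13439 = 0.1830.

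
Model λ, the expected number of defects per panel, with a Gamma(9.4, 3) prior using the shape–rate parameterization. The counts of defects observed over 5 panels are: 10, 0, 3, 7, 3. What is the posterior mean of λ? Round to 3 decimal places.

Total count ∑xᵢ = 23 over n = 5 panels.
Gamma is conjugate to the Poisson likelihood: posterior is Gamma(shape = 9.4+23 = 32.4, rate = 3+5 = 8).
Posterior mean = shape/rate = 32.4/8 = 4.050.

Posterior mean ≈ 4.050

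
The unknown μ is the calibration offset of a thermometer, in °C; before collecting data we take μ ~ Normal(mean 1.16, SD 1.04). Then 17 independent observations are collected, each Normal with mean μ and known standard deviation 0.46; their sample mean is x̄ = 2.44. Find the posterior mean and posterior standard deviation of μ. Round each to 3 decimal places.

With known σ, the Normal prior is conjugate. Weight on the data is w = (n/σ²)/(n/σ² + 1/τ₀²) = 80.3403/(80.3403+0.924556) = 0.98862.
Posterior mean = w·x̄ + (1−w)·μ₀ = 0.98862·2.44 + 0.011377·1.16 = 2.425. Posterior variance = 1/(80.3403+0.924556) = 0.0123054, so SD = 0.111.

Posterior mean ≈ 2.425; posterior SD ≈ 0.111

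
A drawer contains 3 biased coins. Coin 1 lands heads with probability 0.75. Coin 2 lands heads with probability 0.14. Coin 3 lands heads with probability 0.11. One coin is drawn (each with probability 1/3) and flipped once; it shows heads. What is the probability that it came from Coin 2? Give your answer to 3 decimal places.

P(heads|C1) = 0.75; P(heads|C2) = 0.14; P(heads|C3) = 0.11.
Prior × likelihood for each source: 0.333333·0.75=0.2500, 0.333333·0.14=0.04667, 0.333333·0.11=0.03667. Summing gives P(heads) = 0.33333.
P(Coin 2 | heads) = 0.04667 / 0.33333 = 0.140.

Posterior probability ≈ 0.140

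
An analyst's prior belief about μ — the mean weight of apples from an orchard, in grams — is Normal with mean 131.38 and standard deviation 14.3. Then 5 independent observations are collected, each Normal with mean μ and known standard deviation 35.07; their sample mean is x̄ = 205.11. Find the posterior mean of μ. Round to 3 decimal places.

Posterior mean ≈ 164.850

With known σ, the Normal prior is conjugate. Weight on the data is w = (n/σ²)/(n/σ² + 1/τ₀²) = 0.00406535/(0.00406535+0.00489021) = 0.45395.
Posterior mean = w·x̄ + (1−w)·μ₀ = 0.45395·205.11 + 0.54605·131.38 = 164.850.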